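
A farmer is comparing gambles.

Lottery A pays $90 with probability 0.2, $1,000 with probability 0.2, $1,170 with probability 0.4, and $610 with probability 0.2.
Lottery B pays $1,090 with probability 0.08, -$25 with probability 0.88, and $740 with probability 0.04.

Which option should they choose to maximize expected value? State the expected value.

Lottery A ($808)

Lottery A = 0.2 × 90 + 0.2 × 1000 + 0.4 × 1170 + 0.2 × 610 = 18 + 200 + 468 + 122 = 808
Lottery B = 0.08 × 1090 + 0.88 × (-25) + 0.04 × 740 = 87.2 − 22 + 29.6 = 94.8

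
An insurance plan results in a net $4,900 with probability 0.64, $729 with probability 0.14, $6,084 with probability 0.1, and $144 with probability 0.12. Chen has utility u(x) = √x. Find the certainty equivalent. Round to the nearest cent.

$3,343.15

E[u] = 0.64·√4900 + 0.14·√729 + 0.1·√6084 + 0.12·√144 = 0.64·70 + 0.14·27 + 0.1·78 + 0.12·12 = 57.82
CE = (57.82)² = 3343.1524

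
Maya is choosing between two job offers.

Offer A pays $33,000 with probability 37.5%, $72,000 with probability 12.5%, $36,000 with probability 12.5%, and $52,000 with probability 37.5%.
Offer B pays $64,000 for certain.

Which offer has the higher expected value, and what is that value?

Offer B ($64,000)

Offer A = 0.375 × 33000 + 0.125 × 72000 + 0.125 × 36000 + 0.375 × 52000 = 12375 + 9000 + 4500 + 19500 = 45375
Offer B: 64000 (certain)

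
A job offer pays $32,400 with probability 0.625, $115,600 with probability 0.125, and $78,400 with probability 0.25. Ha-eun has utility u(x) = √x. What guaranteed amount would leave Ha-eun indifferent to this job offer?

$50,625

E[u] = 0.625·√32400 + 0.125·√115600 + 0.25·√78400 = 0.625·180 + 0.125·340 + 0.25·280 = 225
CE = (225)² = 50625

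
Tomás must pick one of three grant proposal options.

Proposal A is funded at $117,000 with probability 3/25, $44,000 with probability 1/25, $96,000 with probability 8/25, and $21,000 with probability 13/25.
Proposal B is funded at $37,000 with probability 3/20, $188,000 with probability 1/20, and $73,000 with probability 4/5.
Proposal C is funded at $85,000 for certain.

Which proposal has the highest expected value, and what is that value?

Proposal C ($85,000)

Proposal A = 3/25 × 117000 + 1/25 × 44000 + 8/25 × 96000 + 13/25 × 21000 = 14040 + 1760 + 30720 + 10920 = 57440
Proposal B = 3/20 × 37000 + 1/20 × 188000 + 4/5 × 73000 = 5550 + 9400 + 58400 = 73350
Proposal C: 85000 (certain)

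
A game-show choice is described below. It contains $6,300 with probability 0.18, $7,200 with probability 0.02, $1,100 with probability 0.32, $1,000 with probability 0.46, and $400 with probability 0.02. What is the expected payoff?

$2,098

EV = 0.18 × 6300 + 0.02 × 7200 + 0.32 × 1100 + 0.46 × 1000 + 0.02 × 400 = 1134 + 144 + 352 + 460 + 8 = 2098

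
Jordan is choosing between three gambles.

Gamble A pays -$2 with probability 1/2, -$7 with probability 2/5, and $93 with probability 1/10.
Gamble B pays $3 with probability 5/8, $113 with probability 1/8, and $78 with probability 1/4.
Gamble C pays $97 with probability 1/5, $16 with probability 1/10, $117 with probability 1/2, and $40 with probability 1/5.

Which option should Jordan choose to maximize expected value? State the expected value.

Gamble C ($87.50)

Gamble A = 1/2 × (-2) + 2/5 × (-7) + 1/10 × 93 = -1 − 2.8 + 9.3 = 5.5
Gamble B = 5/8 × 3 + 1/8 × 113 + 1/4 × 78 = 1.875 + 14.125 + 19.5 = 35.5
Gamble C = 1/5 × 97 + 1/10 × 16 + 1/2 × 117 + 1/5 × 40 = 19.4 + 1.6 + 58.5 + 8 = 87.5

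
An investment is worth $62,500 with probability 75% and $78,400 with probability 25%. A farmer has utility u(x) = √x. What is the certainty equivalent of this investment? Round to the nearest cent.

$66,306.25

E[u] = 0.75·√62500 + 0.25·√78400 = 0.75·250 + 0.25·280 = 257.5
CE = (257.5)² = 66306.25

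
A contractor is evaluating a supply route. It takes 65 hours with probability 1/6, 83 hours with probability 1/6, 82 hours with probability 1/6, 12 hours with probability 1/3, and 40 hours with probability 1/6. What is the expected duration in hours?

EV = 1/6 × 65 + 1/6 × 83 + 1/6 × 82 + 1/3 × 12 + 1/6 × 40 = 10.8333 + 13.8333 + 13.6667 + 4 + 6.6667 = 49

49 hours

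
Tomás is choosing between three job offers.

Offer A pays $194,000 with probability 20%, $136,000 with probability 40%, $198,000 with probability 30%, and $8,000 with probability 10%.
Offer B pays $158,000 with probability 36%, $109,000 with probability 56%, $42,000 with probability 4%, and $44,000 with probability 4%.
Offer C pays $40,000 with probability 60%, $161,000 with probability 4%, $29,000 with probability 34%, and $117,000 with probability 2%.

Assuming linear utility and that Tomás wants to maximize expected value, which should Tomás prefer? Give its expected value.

Offer A ($153,400)

Offer A = 0.2 × 194000 + 0.4 × 136000 + 0.3 × 198000 + 0.1 × 8000 = 38800 + 54400 + 59400 + 800 = 153400
Offer B = 0.36 × 158000 + 0.56 × 109000 + 0.04 × 42000 + 0.04 × 44000 = 56880 + 61040 + 1680 + 1760 = 121360
Offer C = 0.6 × 40000 + 0.04 × 161000 + 0.34 × 29000 + 0.02 × 117000 = 24000 + 6440 + 9860 + 2340 = 42640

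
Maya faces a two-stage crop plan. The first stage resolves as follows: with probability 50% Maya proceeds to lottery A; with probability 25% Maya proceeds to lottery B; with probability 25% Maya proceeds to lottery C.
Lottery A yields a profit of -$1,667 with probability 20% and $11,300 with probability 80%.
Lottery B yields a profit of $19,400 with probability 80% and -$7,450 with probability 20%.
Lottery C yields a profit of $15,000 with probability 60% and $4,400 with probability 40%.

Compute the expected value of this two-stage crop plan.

EV(A) = 0.2 × (-1667) + 0.8 × 11300 = -333.4 + 9040 = 8706.6
EV(B) = 0.8 × 19400 + 0.2 × (-7450) = 15520 − 1490 = 14030
EV(C) = 0.6 × 15000 + 0.4 × 4400 = 9000 + 1760 = 10760
Overall = 0.5 × 8706.6 + 0.25 × 14030 + 0.25 × 10760 = 4353.3 + 3507.5 + 2690 = 10550.8

$10,550.80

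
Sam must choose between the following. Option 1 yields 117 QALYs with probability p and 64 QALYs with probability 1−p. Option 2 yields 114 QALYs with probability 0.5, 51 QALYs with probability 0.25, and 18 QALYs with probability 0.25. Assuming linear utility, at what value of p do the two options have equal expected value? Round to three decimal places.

EV(Option 2) = 0.5 × 114 + 0.25 × 51 + 0.25 × 18 = 57 + 12.75 + 4.5 = 74.25
p·117 + (1−p)·64 = 74.25
53p + 64 = 74.25
p = (74.25 − 64) / 53

p = 0.193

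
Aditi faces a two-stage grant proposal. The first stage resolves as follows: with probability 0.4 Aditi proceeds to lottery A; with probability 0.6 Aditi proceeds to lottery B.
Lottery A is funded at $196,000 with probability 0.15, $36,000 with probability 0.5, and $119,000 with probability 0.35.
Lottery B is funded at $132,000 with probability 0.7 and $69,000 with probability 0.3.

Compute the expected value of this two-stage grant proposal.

EV(A) = 0.15 × 196000 + 0.5 × 36000 + 0.35 × 119000 = 29400 + 18000 + 41650 = 89050
EV(B) = 0.7 × 132000 + 0.3 × 69000 = 92400 + 20700 = 113100
Overall = 0.4 × 89050 + 0.6 × 113100 = 35620 + 67860 = 103480

$103,480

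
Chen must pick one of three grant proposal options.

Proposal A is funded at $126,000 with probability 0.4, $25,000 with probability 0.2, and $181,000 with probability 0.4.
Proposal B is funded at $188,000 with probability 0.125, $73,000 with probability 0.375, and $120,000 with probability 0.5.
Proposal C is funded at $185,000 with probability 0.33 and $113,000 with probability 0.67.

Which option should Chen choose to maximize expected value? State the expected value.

Proposal C ($136,760)

Proposal A = 0.4 × 126000 + 0.2 × 25000 + 0.4 × 181000 = 50400 + 5000 + 72400 = 127800
Proposal B = 0.125 × 188000 + 0.375 × 73000 + 0.5 × 120000 = 23500 + 27375 + 60000 = 110875
Proposal C = 0.33 × 185000 + 0.67 × 113000 = 61050 + 75710 = 136760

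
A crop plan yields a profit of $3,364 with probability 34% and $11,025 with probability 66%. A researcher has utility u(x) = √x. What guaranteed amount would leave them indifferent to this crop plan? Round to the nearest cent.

$7,924.56

E[u] = 0.34·√3364 + 0.66·√11025 = 0.34·58 + 0.66·105 = 89.02
CE = (89.02)² = 7924.5604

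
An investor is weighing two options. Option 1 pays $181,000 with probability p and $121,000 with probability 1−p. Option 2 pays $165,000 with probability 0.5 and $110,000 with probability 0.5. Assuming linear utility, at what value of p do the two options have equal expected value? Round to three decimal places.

p = 0.275

EV(Option 2) = 0.5 × 165000 + 0.5 × 110000 = 82500 + 55000 = 137500
p·181000 + (1−p)·121000 = 137500
60000p + 121000 = 137500
p = (137500 − 121000) / 60000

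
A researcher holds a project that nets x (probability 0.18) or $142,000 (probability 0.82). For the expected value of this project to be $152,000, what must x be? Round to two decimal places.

0.18·x + 0.82·142000 = 152000
0.18·x = 152000 − 116440 = 35560
x = 35560 / 0.18 = 197555.5556

x = $197,555.56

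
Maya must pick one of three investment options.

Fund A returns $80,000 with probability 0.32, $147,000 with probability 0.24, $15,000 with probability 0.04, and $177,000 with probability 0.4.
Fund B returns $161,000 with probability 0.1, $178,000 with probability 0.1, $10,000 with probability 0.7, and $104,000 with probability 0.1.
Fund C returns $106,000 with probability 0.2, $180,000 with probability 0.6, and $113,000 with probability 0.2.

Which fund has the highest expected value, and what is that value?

Fund A = 0.32 × 80000 + 0.24 × 147000 + 0.04 × 15000 + 0.4 × 177000 = 25600 + 35280 + 600 + 70800 = 132280
Fund B = 0.1 × 161000 + 0.1 × 178000 + 0.7 × 10000 + 0.1 × 104000 = 16100 + 17800 + 7000 + 10400 = 51300
Fund C = 0.2 × 106000 + 0.6 × 180000 + 0.2 × 113000 = 21200 + 108000 + 22600 = 151800

Fund C ($151,800)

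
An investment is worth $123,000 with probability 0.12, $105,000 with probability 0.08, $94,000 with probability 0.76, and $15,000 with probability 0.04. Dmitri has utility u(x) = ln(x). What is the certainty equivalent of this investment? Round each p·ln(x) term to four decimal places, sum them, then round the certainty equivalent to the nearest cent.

$91,007.75

E[u] = 0.12·ln(123000) + 0.08·ln(105000) + 0.76·ln(94000) + 0.04·ln(15000) = 1.4064 + 0.9249 + 8.7028 + 0.3846 = 11.4187
CE = e^11.4187 ≈ 91007.75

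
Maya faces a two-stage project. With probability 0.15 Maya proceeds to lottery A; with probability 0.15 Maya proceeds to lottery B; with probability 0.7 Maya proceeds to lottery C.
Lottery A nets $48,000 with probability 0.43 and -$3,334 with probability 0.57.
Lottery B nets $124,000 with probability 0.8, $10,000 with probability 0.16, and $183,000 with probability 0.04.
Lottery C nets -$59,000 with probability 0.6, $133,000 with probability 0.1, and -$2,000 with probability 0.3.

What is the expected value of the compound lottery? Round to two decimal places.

EV(A) = 0.43 × 48000 + 0.57 × (-3334) = 20640 − 1900.38 = 18739.62
EV(B) = 0.8 × 124000 + 0.16 × 10000 + 0.04 × 183000 = 99200 + 1600 + 7320 = 108120
EV(C) = 0.6 × (-59000) + 0.1 × 133000 + 0.3 × (-2000) = -35400 + 13300 − 600 = -22700
Overall = 0.15 × 18739.62 + 0.15 × 108120 + 0.7 × (-22700) = 2810.943 + 16218 − 15890 = 3138.943

$3,138.94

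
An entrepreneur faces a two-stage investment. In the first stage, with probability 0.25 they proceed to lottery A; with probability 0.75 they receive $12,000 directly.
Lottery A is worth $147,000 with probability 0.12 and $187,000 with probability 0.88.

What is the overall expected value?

$54,550

EV(A) = 0.12 × 147000 + 0.88 × 187000 = 17640 + 164560 = 182200
Branch B: 12000 (certain)
Overall = 0.25 × 182200 + 0.75 × 12000 = 45550 + 9000 = 54550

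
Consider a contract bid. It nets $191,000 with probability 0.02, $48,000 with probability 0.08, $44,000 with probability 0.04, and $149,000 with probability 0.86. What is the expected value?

$137,560

EV = 0.02 × 191000 + 0.08 × 48000 + 0.04 × 44000 + 0.86 × 149000 = 3820 + 3840 + 1760 + 128140 = 137560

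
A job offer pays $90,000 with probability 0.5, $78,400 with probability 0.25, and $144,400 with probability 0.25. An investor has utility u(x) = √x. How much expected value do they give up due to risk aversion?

E[u] = 0.5·√90000 + 0.25·√78400 + 0.25·√144400 = 0.5·300 + 0.25·280 + 0.25·380 = 315
CE = (315)² = 99225
Risk premium = EV − CE = 100700 − 99225 = 1475

$1,475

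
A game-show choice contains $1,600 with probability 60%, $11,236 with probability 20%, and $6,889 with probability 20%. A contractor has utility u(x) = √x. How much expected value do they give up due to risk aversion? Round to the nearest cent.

E[u] = 0.6·√1600 + 0.2·√11236 + 0.2·√6889 = 0.6·40 + 0.2·106 + 0.2·83 = 61.8
CE = (61.8)² = 3819.24
Risk premium = EV − CE = 4585 − 3819.24 = 765.76

$765.76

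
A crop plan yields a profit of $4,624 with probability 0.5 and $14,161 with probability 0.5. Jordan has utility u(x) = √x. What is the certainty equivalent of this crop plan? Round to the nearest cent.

$8,742.25

E[u] = 0.5·√4624 + 0.5·√14161 = 0.5·68 + 0.5·119 = 93.5
CE = (93.5)² = 8742.25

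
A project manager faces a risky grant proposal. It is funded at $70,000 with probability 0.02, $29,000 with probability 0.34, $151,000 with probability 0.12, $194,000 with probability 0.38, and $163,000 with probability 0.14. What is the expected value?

$125,920

EV = 0.02 × 70000 + 0.34 × 29000 + 0.12 × 151000 + 0.38 × 194000 + 0.14 × 163000 = 1400 + 9860 + 18120 + 73720 + 22820 = 125920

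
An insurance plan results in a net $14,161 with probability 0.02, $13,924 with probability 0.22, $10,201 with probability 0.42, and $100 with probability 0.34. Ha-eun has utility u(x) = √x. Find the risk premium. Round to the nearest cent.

$2,165.21

E[u] = 0.02·√14161 + 0.22·√13924 + 0.42·√10201 + 0.34·√100 = 0.02·119 + 0.22·118 + 0.42·101 + 0.34·10 = 74.16
CE = (74.16)² = 5499.7056
Risk premium = EV − CE = 7664.92 − 5499.7056 = 2165.2144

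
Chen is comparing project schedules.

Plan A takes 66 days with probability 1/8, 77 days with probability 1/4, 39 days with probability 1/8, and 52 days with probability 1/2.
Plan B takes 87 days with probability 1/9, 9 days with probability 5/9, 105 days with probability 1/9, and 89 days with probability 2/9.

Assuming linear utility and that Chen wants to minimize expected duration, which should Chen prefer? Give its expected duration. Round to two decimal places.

Plan A = 1/8 × 66 + 1/4 × 77 + 1/8 × 39 + 1/2 × 52 = 8.25 + 19.25 + 4.875 + 26 = 58.375
Plan B = 1/9 × 87 + 5/9 × 9 + 1/9 × 105 + 2/9 × 89 = 9.6667 + 5 + 11.6667 + 19.7778 = 46.1111

Plan B (46.11 days)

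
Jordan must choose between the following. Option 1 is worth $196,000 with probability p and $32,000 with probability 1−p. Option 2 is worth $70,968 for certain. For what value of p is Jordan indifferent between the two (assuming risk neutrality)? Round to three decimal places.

p = 0.238

p·196000 + (1−p)·32000 = 70968
164000p + 32000 = 70968
p = (70968 − 32000) / 164000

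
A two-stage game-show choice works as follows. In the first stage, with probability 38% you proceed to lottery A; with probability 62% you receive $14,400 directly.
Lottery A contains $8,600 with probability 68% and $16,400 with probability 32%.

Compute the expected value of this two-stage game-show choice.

EV(A) = 0.68 × 8600 + 0.32 × 16400 = 5848 + 5248 = 11096
Branch B: 14400 (certain)
Overall = 0.38 × 11096 + 0.62 × 14400 = 4216.48 + 8928 = 13144.48

$13,144.48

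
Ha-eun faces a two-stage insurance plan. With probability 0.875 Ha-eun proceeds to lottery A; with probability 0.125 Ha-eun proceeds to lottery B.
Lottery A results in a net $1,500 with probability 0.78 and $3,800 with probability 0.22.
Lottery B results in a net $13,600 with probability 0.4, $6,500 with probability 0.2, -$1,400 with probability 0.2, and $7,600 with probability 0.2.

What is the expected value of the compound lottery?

$2,752.75

EV(A) = 0.78 × 1500 + 0.22 × 3800 = 1170 + 836 = 2006
EV(B) = 0.4 × 13600 + 0.2 × 6500 + 0.2 × (-1400) + 0.2 × 7600 = 5440 + 1300 − 280 + 1520 = 7980
Overall = 0.875 × 2006 + 0.125 × 7980 = 1755.25 + 997.5 = 2752.75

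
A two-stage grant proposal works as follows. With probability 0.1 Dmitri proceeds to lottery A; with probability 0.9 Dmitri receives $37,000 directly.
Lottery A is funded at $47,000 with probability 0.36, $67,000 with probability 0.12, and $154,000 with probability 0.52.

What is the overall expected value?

$43,804

EV(A) = 0.36 × 47000 + 0.12 × 67000 + 0.52 × 154000 = 16920 + 8040 + 80080 = 105040
Branch B: 37000 (certain)
Overall = 0.1 × 105040 + 0.9 × 37000 = 10504 + 33300 = 43804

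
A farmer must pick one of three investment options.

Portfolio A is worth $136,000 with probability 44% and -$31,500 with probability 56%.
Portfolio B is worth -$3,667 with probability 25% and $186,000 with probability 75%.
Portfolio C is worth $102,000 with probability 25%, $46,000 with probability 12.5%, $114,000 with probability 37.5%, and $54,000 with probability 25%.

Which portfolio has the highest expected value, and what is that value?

Portfolio B ($138,583.25)

Portfolio A = 0.44 × 136000 + 0.56 × (-31500) = 59840 − 17640 = 42200
Portfolio B = 0.25 × (-3667) + 0.75 × 186000 = -916.75 + 139500 = 138583.25
Portfolio C = 0.25 × 102000 + 0.125 × 46000 + 0.375 × 114000 + 0.25 × 54000 = 25500 + 5750 + 42750 + 13500 = 87500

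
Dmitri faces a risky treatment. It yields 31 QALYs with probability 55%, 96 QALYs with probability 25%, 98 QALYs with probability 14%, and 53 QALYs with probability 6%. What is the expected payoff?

EV = 0.55 × 31 + 0.25 × 96 + 0.14 × 98 + 0.06 × 53 = 17.05 + 24 + 13.72 + 3.18 = 57.95

57.95 QALYs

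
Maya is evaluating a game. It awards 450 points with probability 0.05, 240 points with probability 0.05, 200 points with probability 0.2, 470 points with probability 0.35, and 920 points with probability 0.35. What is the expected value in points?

EV = 0.05 × 450 + 0.05 × 240 + 0.2 × 200 + 0.35 × 470 + 0.35 × 920 = 22.5 + 12 + 40 + 164.5 + 322 = 561

561 points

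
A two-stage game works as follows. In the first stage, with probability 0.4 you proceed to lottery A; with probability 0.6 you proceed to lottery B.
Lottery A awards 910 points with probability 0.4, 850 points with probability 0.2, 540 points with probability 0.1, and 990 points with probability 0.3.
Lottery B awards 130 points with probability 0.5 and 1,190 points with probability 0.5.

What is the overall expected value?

750 points

EV(A) = 0.4 × 910 + 0.2 × 850 + 0.1 × 540 + 0.3 × 990 = 364 + 170 + 54 + 297 = 885
EV(B) = 0.5 × 130 + 0.5 × 1190 = 65 + 595 = 660
Overall = 0.4 × 885 + 0.6 × 660 = 354 + 396 = 750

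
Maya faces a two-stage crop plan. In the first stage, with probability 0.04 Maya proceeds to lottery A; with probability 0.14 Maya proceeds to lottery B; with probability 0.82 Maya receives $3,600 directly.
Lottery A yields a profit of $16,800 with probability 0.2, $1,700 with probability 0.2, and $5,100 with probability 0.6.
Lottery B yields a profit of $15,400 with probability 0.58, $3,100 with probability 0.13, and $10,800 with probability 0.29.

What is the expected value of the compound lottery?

EV(A) = 0.2 × 16800 + 0.2 × 1700 + 0.6 × 5100 = 3360 + 340 + 3060 = 6760
EV(B) = 0.58 × 15400 + 0.13 × 3100 + 0.29 × 10800 = 8932 + 403 + 3132 = 12467
Branch C: 3600 (certain)
Overall = 0.04 × 6760 + 0.14 × 12467 + 0.82 × 3600 = 270.4 + 1745.38 + 2952 = 4967.78

$4,967.78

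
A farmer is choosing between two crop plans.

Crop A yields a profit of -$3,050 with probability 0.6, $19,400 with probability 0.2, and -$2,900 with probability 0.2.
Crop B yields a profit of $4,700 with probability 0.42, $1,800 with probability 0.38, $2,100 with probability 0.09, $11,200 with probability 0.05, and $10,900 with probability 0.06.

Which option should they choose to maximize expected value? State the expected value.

Crop A = 0.6 × (-3050) + 0.2 × 19400 + 0.2 × (-2900) = -1830 + 3880 − 580 = 1470
Crop B = 0.42 × 4700 + 0.38 × 1800 + 0.09 × 2100 + 0.05 × 11200 + 0.06 × 10900 = 1974 + 684 + 189 + 560 + 654 = 4061

Crop B ($4,061)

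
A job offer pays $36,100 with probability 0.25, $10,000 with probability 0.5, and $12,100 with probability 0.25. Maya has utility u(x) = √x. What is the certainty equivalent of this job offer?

E[u] = 0.25·√36100 + 0.5·√10000 + 0.25·√12100 = 0.25·190 + 0.5·100 + 0.25·110 = 125
CE = (125)² = 15625

$15,625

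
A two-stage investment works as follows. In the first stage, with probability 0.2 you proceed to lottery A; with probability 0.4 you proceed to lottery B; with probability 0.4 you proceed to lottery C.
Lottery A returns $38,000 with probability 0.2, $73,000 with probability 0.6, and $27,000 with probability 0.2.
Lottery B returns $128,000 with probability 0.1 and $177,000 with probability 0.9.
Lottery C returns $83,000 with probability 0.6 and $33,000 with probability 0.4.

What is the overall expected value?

$105,400

EV(A) = 0.2 × 38000 + 0.6 × 73000 + 0.2 × 27000 = 7600 + 43800 + 5400 = 56800
EV(B) = 0.1 × 128000 + 0.9 × 177000 = 12800 + 159300 = 172100
EV(C) = 0.6 × 83000 + 0.4 × 33000 = 49800 + 13200 = 63000
Overall = 0.2 × 56800 + 0.4 × 172100 + 0.4 × 63000 = 11360 + 68840 + 25200 = 105400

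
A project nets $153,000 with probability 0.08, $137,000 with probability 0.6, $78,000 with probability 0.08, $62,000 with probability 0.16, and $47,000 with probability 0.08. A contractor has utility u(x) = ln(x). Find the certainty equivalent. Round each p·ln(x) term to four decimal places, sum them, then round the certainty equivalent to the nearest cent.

E[u] = 0.08·ln(153000) + 0.6·ln(137000) + 0.08·ln(78000) + 0.16·ln(62000) + 0.08·ln(47000) = 0.9551 + 7.0966 + 0.9012 + 1.7656 + 0.8606 = 11.5791
CE = e^11.5791 ≈ 106841.32

$106,841.32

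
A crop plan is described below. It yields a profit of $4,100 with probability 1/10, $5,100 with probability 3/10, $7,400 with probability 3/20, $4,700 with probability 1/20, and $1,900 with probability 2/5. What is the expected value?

$4,045

EV = 1/10 × 4100 + 3/10 × 5100 + 3/20 × 7400 + 1/20 × 4700 + 2/5 × 1900 = 410 + 1530 + 1110 + 235 + 760 = 4045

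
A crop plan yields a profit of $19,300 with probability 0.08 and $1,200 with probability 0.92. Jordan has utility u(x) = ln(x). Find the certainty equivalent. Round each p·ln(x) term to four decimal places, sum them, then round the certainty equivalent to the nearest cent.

$1,498.62

E[u] = 0.08·ln(19300) + 0.92·ln(1200) = 0.7894 + 6.5229 = 7.3123
CE = e^7.3123 ≈ 1498.62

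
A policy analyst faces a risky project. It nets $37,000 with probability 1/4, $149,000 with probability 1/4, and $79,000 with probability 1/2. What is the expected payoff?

EV = 1/4 × 37000 + 1/4 × 149000 + 1/2 × 79000 = 9250 + 37250 + 39500 = 86000

$86,000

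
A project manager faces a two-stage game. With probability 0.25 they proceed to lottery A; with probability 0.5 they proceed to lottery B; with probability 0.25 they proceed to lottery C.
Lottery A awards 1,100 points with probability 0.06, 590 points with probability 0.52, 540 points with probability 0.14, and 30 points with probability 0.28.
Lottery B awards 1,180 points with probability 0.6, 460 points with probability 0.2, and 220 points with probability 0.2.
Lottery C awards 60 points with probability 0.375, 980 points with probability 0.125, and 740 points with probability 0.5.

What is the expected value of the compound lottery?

EV(A) = 0.06 × 1100 + 0.52 × 590 + 0.14 × 540 + 0.28 × 30 = 66 + 306.8 + 75.6 + 8.4 = 456.8
EV(B) = 0.6 × 1180 + 0.2 × 460 + 0.2 × 220 = 708 + 92 + 44 = 844
EV(C) = 0.375 × 60 + 0.125 × 980 + 0.5 × 740 = 22.5 + 122.5 + 370 = 515
Overall = 0.25 × 456.8 + 0.5 × 844 + 0.25 × 515 = 114.2 + 422 + 128.75 = 664.95

664.95 points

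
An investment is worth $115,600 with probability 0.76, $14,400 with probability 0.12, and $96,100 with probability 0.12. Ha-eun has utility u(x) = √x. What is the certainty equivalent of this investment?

$96,100

E[u] = 0.76·√115600 + 0.12·√14400 + 0.12·√96100 = 0.76·340 + 0.12·120 + 0.12·310 = 310
CE = (310)² = 96100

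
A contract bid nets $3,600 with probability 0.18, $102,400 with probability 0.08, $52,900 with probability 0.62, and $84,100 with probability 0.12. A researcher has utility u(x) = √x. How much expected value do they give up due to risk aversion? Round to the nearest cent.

$6,019.56

E[u] = 0.18·√3600 + 0.08·√102400 + 0.62·√52900 + 0.12·√84100 = 0.18·60 + 0.08·320 + 0.62·230 + 0.12·290 = 213.8
CE = (213.8)² = 45710.44
Risk premium = EV − CE = 51730 − 45710.44 = 6019.56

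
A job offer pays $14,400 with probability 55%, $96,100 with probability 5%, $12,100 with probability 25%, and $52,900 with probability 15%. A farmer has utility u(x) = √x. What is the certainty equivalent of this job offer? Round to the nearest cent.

$20,592.25

E[u] = 0.55·√14400 + 0.05·√96100 + 0.25·√12100 + 0.15·√52900 = 0.55·120 + 0.05·310 + 0.25·110 + 0.15·230 = 143.5
CE = (143.5)² = 20592.25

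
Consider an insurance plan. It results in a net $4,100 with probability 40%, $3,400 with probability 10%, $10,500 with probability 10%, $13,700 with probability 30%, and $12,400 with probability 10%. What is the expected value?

EV = 0.4 × 4100 + 0.1 × 3400 + 0.1 × 10500 + 0.3 × 13700 + 0.1 × 12400 = 1640 + 340 + 1050 + 4110 + 1240 = 8380

$8,380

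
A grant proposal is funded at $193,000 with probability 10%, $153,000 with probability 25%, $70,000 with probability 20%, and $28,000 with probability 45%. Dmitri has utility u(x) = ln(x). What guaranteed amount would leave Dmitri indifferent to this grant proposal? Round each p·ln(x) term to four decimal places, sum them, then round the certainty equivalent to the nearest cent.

$62,367.53

E[u] = 0.1·ln(193000) + 0.25·ln(153000) + 0.2·ln(70000) + 0.45·ln(28000) = 1.2170 + 2.9845 + 2.2313 + 4.6080 = 11.0408
CE = e^11.0408 ≈ 62367.53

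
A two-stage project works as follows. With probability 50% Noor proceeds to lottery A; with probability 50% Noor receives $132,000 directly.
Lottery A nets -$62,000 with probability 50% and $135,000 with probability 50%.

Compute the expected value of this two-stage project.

$84,250

EV(A) = 0.5 × (-62000) + 0.5 × 135000 = -31000 + 67500 = 36500
Branch B: 132000 (certain)
Overall = 0.5 × 36500 + 0.5 × 132000 = 18250 + 66000 = 84250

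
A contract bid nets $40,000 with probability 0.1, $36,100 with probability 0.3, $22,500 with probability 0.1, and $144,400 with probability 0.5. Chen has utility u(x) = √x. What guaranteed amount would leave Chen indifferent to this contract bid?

E[u] = 0.1·√40000 + 0.3·√36100 + 0.1·√22500 + 0.5·√144400 = 0.1·200 + 0.3·190 + 0.1·150 + 0.5·380 = 282
CE = (282)² = 79524

$79,524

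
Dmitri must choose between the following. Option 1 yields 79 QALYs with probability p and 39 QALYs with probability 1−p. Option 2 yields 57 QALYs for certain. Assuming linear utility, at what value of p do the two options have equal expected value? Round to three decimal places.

p·79 + (1−p)·39 = 57
40p + 39 = 57
p = (57 − 39) / 40

p = 0.450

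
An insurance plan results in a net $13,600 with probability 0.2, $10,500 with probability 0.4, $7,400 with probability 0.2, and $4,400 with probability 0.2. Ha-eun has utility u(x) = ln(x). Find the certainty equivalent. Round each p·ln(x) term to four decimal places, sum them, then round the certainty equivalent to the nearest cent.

$8,664.59

E[u] = 0.2·ln(13600) + 0.4·ln(10500) + 0.2·ln(7400) + 0.2·ln(4400) = 1.9036 + 3.7037 + 1.7818 + 1.6779 = 9.0670
CE = e^9.0670 ≈ 8664.59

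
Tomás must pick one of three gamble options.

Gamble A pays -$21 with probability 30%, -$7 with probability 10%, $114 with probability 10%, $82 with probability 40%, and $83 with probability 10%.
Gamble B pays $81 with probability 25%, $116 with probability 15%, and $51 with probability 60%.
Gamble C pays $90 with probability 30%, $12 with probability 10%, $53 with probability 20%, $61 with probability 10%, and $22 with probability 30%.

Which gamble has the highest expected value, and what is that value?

Gamble B ($68.25)

Gamble A = 0.3 × (-21) + 0.1 × (-7) + 0.1 × 114 + 0.4 × 82 + 0.1 × 83 = -6.3 − 0.7 + 11.4 + 32.8 + 8.3 = 45.5
Gamble B = 0.25 × 81 + 0.15 × 116 + 0.6 × 51 = 20.25 + 17.4 + 30.6 = 68.25
Gamble C = 0.3 × 90 + 0.1 × 12 + 0.2 × 53 + 0.1 × 61 + 0.3 × 22 = 27 + 1.2 + 10.6 + 6.1 + 6.6 = 51.5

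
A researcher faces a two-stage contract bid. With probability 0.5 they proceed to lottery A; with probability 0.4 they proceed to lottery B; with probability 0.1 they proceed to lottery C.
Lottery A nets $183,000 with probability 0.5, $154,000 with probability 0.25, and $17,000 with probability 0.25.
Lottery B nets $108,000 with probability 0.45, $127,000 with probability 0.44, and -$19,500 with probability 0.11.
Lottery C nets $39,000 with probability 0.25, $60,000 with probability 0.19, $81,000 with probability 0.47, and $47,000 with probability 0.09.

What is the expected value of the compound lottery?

EV(A) = 0.5 × 183000 + 0.25 × 154000 + 0.25 × 17000 = 91500 + 38500 + 4250 = 134250
EV(B) = 0.45 × 108000 + 0.44 × 127000 + 0.11 × (-19500) = 48600 + 55880 − 2145 = 102335
EV(C) = 0.25 × 39000 + 0.19 × 60000 + 0.47 × 81000 + 0.09 × 47000 = 9750 + 11400 + 38070 + 4230 = 63450
Overall = 0.5 × 134250 + 0.4 × 102335 + 0.1 × 63450 = 67125 + 40934 + 6345 = 114404

$114,404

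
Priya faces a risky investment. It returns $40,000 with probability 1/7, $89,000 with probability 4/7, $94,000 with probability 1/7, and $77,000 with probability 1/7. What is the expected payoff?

$81,000

EV = 1/7 × 40000 + 4/7 × 89000 + 1/7 × 94000 + 1/7 × 77000 = 5714.2857 + 50857.1429 + 13428.5714 + 11000 = 81000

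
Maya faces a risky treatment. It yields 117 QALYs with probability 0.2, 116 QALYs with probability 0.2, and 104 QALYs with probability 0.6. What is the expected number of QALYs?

EV = 0.2 × 117 + 0.2 × 116 + 0.6 × 104 = 23.4 + 23.2 + 62.4 = 109

109 QALYs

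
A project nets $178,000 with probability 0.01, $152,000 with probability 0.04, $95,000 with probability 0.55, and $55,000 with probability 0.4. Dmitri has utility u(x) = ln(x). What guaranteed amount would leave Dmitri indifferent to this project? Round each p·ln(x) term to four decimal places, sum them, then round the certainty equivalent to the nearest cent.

$78,284.12

E[u] = 0.01·ln(178000) + 0.04·ln(152000) + 0.55·ln(95000) + 0.4·ln(55000) = 0.1209 + 0.4773 + 6.3039 + 4.3660 = 11.2681
CE = e^11.2681 ≈ 78284.12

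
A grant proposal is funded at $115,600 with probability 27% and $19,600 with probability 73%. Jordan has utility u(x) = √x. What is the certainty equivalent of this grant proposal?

E[u] = 0.27·√115600 + 0.73·√19600 = 0.27·340 + 0.73·140 = 194
CE = (194)² = 37636

$37,636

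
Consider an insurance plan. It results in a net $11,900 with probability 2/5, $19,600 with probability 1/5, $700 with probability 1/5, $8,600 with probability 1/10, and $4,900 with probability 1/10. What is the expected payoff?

EV = 2/5 × 11900 + 1/5 × 19600 + 1/5 × 700 + 1/10 × 8600 + 1/10 × 4900 = 4760 + 3920 + 140 + 860 + 490 = 10170

$10,170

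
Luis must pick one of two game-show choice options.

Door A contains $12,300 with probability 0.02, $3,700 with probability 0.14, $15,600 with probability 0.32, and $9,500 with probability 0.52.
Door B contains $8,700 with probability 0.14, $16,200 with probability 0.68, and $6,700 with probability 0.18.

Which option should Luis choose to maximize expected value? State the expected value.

Door A = 0.02 × 12300 + 0.14 × 3700 + 0.32 × 15600 + 0.52 × 9500 = 246 + 518 + 4992 + 4940 = 10696
Door B = 0.14 × 8700 + 0.68 × 16200 + 0.18 × 6700 = 1218 + 11016 + 1206 = 13440

Door B ($13,440)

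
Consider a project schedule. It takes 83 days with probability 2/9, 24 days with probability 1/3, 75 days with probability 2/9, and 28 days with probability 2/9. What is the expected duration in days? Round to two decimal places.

EV = 2/9 × 83 + 1/3 × 24 + 2/9 × 75 + 2/9 × 28 = 18.4444 + 8 + 16.6667 + 6.2222 = 49.3333

49.33 days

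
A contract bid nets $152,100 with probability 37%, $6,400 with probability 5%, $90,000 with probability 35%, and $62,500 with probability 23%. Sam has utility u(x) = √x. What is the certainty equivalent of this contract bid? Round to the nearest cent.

E[u] = 0.37·√152100 + 0.05·√6400 + 0.35·√90000 + 0.23·√62500 = 0.37·390 + 0.05·80 + 0.35·300 + 0.23·250 = 310.8
CE = (310.8)² = 96596.64

$96,596.64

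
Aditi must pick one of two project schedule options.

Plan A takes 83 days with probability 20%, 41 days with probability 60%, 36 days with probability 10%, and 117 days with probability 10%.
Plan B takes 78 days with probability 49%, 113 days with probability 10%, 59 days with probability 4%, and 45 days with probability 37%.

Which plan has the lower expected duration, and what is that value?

Plan A = 0.2 × 83 + 0.6 × 41 + 0.1 × 36 + 0.1 × 117 = 16.6 + 24.6 + 3.6 + 11.7 = 56.5
Plan B = 0.49 × 78 + 0.1 × 113 + 0.04 × 59 + 0.37 × 45 = 38.22 + 11.3 + 2.36 + 16.65 = 68.53

Plan A (56.5 days)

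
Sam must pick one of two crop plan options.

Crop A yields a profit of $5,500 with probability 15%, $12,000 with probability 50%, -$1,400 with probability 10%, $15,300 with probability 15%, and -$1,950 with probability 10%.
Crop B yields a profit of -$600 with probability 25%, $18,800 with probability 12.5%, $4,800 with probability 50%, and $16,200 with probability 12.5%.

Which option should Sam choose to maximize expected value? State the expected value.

Crop A = 0.15 × 5500 + 0.5 × 12000 + 0.1 × (-1400) + 0.15 × 15300 + 0.1 × (-1950) = 825 + 6000 − 140 + 2295 − 195 = 8785
Crop B = 0.25 × (-600) + 0.125 × 18800 + 0.5 × 4800 + 0.125 × 16200 = -150 + 2350 + 2400 + 2025 = 6625

Crop A ($8,785)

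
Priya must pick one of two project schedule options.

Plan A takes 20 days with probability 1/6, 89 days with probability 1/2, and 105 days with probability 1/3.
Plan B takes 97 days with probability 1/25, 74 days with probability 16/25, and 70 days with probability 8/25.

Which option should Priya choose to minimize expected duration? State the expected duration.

Plan B (73.64 days)

Plan A = 1/6 × 20 + 1/2 × 89 + 1/3 × 105 = 3.3333 + 44.5 + 35 = 82.8333
Plan B = 1/25 × 97 + 16/25 × 74 + 8/25 × 70 = 3.88 + 47.36 + 22.4 = 73.64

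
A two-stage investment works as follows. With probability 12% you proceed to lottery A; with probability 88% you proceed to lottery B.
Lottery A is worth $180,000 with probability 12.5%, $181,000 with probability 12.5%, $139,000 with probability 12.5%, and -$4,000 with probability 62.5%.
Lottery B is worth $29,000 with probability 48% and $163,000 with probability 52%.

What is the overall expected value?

$94,038.40

EV(A) = 0.125 × 180000 + 0.125 × 181000 + 0.125 × 139000 + 0.625 × (-4000) = 22500 + 22625 + 17375 − 2500 = 60000
EV(B) = 0.48 × 29000 + 0.52 × 163000 = 13920 + 84760 = 98680
Overall = 0.12 × 60000 + 0.88 × 98680 = 7200 + 86838.4 = 94038.4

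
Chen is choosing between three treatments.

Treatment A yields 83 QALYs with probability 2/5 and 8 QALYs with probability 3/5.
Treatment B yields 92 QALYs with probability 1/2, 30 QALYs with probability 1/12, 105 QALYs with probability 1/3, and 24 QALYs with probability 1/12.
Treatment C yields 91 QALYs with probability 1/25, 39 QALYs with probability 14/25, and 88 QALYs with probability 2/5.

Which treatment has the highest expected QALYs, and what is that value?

Treatment A = 2/5 × 83 + 3/5 × 8 = 33.2 + 4.8 = 38
Treatment B = 1/2 × 92 + 1/12 × 30 + 1/3 × 105 + 1/12 × 24 = 46 + 2.5 + 35 + 2 = 85.5
Treatment C = 1/25 × 91 + 14/25 × 39 + 2/5 × 88 = 3.64 + 21.84 + 35.2 = 60.68

Treatment B (85.5 QALYs)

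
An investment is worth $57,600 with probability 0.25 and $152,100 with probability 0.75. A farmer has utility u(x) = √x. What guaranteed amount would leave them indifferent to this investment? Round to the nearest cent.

$124,256.25

E[u] = 0.25·√57600 + 0.75·√152100 = 0.25·240 + 0.75·390 = 352.5
CE = (352.5)² = 124256.25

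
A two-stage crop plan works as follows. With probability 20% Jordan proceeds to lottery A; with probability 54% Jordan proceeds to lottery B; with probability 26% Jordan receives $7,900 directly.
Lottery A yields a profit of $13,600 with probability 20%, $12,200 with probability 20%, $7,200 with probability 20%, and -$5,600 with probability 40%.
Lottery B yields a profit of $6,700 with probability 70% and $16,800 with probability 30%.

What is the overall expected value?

EV(A) = 0.2 × 13600 + 0.2 × 12200 + 0.2 × 7200 + 0.4 × (-5600) = 2720 + 2440 + 1440 − 2240 = 4360
EV(B) = 0.7 × 6700 + 0.3 × 16800 = 4690 + 5040 = 9730
Branch C: 7900 (certain)
Overall = 0.2 × 4360 + 0.54 × 9730 + 0.26 × 7900 = 872 + 5254.2 + 2054 = 8180.2

$8,180.20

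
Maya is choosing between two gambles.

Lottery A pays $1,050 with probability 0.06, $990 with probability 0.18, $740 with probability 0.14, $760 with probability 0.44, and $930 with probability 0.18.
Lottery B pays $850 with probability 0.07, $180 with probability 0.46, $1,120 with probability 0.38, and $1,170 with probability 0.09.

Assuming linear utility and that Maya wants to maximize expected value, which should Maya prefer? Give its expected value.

Lottery A ($846.60)

Lottery A = 0.06 × 1050 + 0.18 × 990 + 0.14 × 740 + 0.44 × 760 + 0.18 × 930 = 63 + 178.2 + 103.6 + 334.4 + 167.4 = 846.6
Lottery B = 0.07 × 850 + 0.46 × 180 + 0.38 × 1120 + 0.09 × 1170 = 59.5 + 82.8 + 425.6 + 105.3 = 673.2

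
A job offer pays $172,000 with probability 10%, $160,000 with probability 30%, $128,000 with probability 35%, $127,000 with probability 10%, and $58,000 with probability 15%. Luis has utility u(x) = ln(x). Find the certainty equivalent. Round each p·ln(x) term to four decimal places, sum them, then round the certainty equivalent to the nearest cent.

E[u] = 0.1·ln(172000) + 0.3·ln(160000) + 0.35·ln(128000) + 0.1·ln(127000) + 0.15·ln(58000) = 1.2055 + 3.5949 + 4.1159 + 1.1752 + 1.6452 = 11.7367
CE = e^11.7367 ≈ 125078.90

$125,078.90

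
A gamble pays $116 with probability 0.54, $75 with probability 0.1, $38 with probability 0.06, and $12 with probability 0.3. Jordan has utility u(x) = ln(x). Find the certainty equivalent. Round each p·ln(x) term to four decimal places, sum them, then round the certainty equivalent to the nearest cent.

E[u] = 0.54·ln(116) + 0.1·ln(75) + 0.06·ln(38) + 0.3·ln(12) = 2.5669 + 0.4317 + 0.2183 + 0.7455 = 3.9624
CE = e^3.9624 ≈ 52.58

$52.58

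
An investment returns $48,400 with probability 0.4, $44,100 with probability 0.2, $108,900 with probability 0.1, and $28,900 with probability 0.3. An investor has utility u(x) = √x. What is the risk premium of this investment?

$1,944

E[u] = 0.4·√48400 + 0.2·√44100 + 0.1·√108900 + 0.3·√28900 = 0.4·220 + 0.2·210 + 0.1·330 + 0.3·170 = 214
CE = (214)² = 45796
Risk premium = EV − CE = 47740 − 45796 = 1944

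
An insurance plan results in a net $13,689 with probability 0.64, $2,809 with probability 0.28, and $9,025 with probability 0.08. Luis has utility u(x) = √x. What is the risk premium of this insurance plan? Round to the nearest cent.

$798.30

E[u] = 0.64·√13689 + 0.28·√2809 + 0.08·√9025 = 0.64·117 + 0.28·53 + 0.08·95 = 97.32
CE = (97.32)² = 9471.1824
Risk premium = EV − CE = 10269.48 − 9471.1824 = 798.2976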